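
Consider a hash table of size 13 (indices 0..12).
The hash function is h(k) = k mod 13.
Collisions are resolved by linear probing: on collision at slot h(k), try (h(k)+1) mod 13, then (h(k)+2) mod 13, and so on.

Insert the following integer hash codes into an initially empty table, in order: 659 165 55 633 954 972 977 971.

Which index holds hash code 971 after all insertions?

659: h=9 => slot 9
165: h=9, probe 9,10 => slot 10
55: h=3 => slot 3
633: h=9, probe 9,10,11 => slot 11
954: h=5 => slot 5
972: h=10, probe 10,11,12 => slot 12
977: h=2 => slot 2
971: h=9, probe 9,10,11,12,0 => slot 0
Table: [971, ∅, 977, 55, ∅, 954, ∅, ∅, ∅, 659, 165, 633, 972]

0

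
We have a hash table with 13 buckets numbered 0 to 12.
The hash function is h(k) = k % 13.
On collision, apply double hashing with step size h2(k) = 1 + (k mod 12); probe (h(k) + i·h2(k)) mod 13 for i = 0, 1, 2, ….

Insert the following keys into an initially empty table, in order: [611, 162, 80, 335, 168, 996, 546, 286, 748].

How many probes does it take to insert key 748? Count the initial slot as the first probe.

3

611: h=0 => slot 0
162: h=6 => slot 6
80: h=2 => slot 2
335: h=10 => slot 10
168: h=12 => slot 12
996: h=8 => slot 8
546: h=0, h2=7, probe 0,7 => slot 7
286: h=0, h2=11, probe 0,11 => slot 11
748: h=7, h2=5, probe 7,12,4 => slot 4
Table: [611, ∅, 80, ∅, 748, ∅, 162, 546, 996, ∅, 335, 286, 168]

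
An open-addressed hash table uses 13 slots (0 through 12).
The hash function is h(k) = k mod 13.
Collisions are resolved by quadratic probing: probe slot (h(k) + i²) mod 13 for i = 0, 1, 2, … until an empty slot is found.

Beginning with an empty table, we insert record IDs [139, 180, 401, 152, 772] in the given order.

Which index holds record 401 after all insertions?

12

139: h=9 -> slot 9
180: h=11 -> slot 11
401: h=11, probe 11,12 -> slot 12
152: h=9, probe 9,10 -> slot 10
772: h=5 -> slot 5
Table: [∅, ∅, ∅, ∅, ∅, 772, ∅, ∅, ∅, 139, 152, 180, 401]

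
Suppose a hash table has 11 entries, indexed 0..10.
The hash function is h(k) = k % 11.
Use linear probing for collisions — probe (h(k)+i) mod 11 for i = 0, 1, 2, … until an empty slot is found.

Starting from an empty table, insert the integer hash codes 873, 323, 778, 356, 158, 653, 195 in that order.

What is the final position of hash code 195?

873 hashes to 4; slot 4 is free => place at 4.
323 hashes to 4; 4 taken => place at 5.
778 hashes to 8; slot 8 is free => place at 8.
356 hashes to 4; 4,5 taken => place at 6.
158 hashes to 4; 4,5,6 taken => place at 7.
653 hashes to 4; 4,5,6,7,8 taken => place at 9.
195 hashes to 8; 8,9 taken => place at 10.
Table: [∅, ∅, ∅, ∅, 873, 323, 356, 158, 778, 653, 195]

10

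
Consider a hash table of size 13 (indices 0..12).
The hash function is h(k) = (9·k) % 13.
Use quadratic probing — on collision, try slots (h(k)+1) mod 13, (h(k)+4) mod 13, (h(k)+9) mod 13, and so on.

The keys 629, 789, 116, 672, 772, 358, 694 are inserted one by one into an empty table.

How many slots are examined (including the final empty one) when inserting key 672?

Insert 629: h=6, slot 6 empty -> index 6.
Insert 789: h=3, slot 3 empty -> index 3.
Insert 116: h=4, slot 4 empty -> index 4.
Insert 672: h=3, slots 3,4 occupied -> index 7.
Insert 772: h=6, slots 6,7 occupied -> index 10.
Insert 358: h=11, slot 11 empty -> index 11.
Insert 694: h=6, slots 6,7,10 occupied -> index 2.
Table: [_, _, 694, 789, 116, _, 629, 672, _, _, 772, 358, _]

3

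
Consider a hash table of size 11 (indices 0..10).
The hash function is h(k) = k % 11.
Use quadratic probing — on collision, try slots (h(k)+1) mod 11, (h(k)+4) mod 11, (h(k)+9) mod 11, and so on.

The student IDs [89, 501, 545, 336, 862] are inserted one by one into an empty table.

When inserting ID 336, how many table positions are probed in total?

3

89 hashes to 1; slot 1 is free => place at 1.
501 hashes to 6; slot 6 is free => place at 6.
545 hashes to 6; 6 taken => place at 7.
336 hashes to 6; 6,7 taken => place at 10.
862 hashes to 4; slot 4 is free => place at 4.
Table: [—, 89, —, —, 862, —, 501, 545, —, —, 336]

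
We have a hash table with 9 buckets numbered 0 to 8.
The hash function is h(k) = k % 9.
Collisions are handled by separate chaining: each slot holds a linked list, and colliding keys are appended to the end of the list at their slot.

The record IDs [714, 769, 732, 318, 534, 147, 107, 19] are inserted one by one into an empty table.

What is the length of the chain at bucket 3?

Insert 714: h=3, bucket 3 empty → new chain.
Insert 769: h=4, bucket 4 empty → new chain.
Insert 732: h=3, bucket 3 nonempty → append to chain.
Insert 318: h=3, bucket 3 nonempty → append to chain.
Insert 534: h=3, bucket 3 nonempty → append to chain.
Insert 147: h=3, bucket 3 nonempty → append to chain.
Insert 107: h=8, bucket 8 empty → new chain.
Insert 19: h=1, bucket 1 empty → new chain.
Final buckets:
0: -
1: 19
2: -
3: 714 -> 732 -> 318 -> 534 -> 147
4: 769
5: -
6: -
7: -
8: 107

5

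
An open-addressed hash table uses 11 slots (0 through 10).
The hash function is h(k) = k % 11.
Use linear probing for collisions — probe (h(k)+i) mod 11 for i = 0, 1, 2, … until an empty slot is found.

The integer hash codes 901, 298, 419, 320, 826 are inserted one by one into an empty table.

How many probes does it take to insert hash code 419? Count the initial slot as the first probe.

2

Insert 901: h=10, slot 10 empty → index 10.
Insert 298: h=1, slot 1 empty → index 1.
Insert 419: h=1, slot 1 occupied → index 2.
Insert 320: h=1, slots 1,2 occupied → index 3.
Insert 826: h=1, slots 1,2,3 occupied → index 4.
Table: [—, 298, 419, 320, 826, —, —, —, —, —, 901]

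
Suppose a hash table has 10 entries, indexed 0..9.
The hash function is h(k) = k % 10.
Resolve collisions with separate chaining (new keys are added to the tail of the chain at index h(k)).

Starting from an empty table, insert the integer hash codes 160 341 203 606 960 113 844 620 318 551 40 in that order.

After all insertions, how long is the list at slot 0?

160 -> bucket 0
341 -> bucket 1
203 -> bucket 3
606 -> bucket 6
960 -> bucket 0 (collision)
113 -> bucket 3 (collision)
844 -> bucket 4
620 -> bucket 0 (collision)
318 -> bucket 8
551 -> bucket 1 (collision)
40 -> bucket 0 (collision)
Final buckets:
0: 160 -> 960 -> 620 -> 40
1: 341 -> 551
2: ∅
3: 203 -> 113
4: 844
5: ∅
6: 606
7: ∅
8: 318
9: ∅

4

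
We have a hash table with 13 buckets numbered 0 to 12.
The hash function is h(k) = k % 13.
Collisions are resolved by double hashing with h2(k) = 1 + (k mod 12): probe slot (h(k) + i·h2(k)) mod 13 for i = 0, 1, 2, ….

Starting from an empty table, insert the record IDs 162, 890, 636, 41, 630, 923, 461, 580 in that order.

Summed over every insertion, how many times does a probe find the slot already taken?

6

Insert 162: h=6, slot 6 empty → index 6.
Insert 890: h=6, h2=3, slot 6 occupied → index 9.
Insert 636: h=12, slot 12 empty → index 12.
Insert 41: h=2, slot 2 empty → index 2.
Insert 630: h=6, h2=7, slot 6 occupied → index 0.
Insert 923: h=0, h2=12, slots 0,12 occupied → index 11.
Insert 461: h=6, h2=6, slots 6,12 occupied → index 5.
Insert 580: h=8, slot 8 empty → index 8.
Table: [630, _, 41, _, _, 461, 162, _, 580, 890, _, 923, 636]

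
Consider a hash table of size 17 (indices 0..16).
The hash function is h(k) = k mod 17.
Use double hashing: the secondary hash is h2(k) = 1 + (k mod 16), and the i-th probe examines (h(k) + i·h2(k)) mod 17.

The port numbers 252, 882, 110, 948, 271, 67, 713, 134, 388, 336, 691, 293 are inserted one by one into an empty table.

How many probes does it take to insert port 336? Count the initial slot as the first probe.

252: h=14 => slot 14
882: h=15 => slot 15
110: h=8 => slot 8
948: h=13 => slot 13
271: h=16 => slot 16
67: h=16, h2=4, probe 16,3 => slot 3
713: h=16, h2=10, probe 16,9 => slot 9
134: h=15, h2=7, probe 15,5 => slot 5
388: h=14, h2=5, probe 14,2 => slot 2
336: h=13, h2=1, probe 13,14,15,16,0 => slot 0
691: h=11 => slot 11
293: h=4 => slot 4
Table: [336, ., 388, 67, 293, 134, ., ., 110, 713, ., 691, ., 948, 252, 882, 271]

5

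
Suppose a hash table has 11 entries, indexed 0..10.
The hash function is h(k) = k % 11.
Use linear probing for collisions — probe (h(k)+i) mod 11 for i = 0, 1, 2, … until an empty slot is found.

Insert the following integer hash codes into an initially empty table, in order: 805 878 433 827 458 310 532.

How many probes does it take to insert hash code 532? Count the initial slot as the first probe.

3

805 hashes to 2; slot 2 is free => place at 2.
878 hashes to 9; slot 9 is free => place at 9.
433 hashes to 4; slot 4 is free => place at 4.
827 hashes to 2; 2 taken => place at 3.
458 hashes to 7; slot 7 is free => place at 7.
310 hashes to 2; 2,3,4 taken => place at 5.
532 hashes to 4; 4,5 taken => place at 6.
Table: [—, —, 805, 827, 433, 310, 532, 458, —, 878, —]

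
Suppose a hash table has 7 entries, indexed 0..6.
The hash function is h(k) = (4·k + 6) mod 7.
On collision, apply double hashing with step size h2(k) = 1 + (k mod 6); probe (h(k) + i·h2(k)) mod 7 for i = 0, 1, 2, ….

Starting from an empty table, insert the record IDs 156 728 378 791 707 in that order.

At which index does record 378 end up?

1

156: h=0 -> slot 0
728: h=6 -> slot 6
378: h=6, h2=1, probe 6,0,1 -> slot 1
791: h=6, h2=6, probe 6,5 -> slot 5
707: h=6, h2=6, probe 6,5,4 -> slot 4
Table: [156, 378, ., ., 707, 791, 728]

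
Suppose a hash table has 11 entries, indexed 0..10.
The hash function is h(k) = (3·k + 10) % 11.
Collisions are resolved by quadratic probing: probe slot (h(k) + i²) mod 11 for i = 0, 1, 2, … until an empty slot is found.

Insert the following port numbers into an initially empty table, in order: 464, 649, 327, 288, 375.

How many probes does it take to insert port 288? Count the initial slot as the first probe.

Insert 464: h=5, slot 5 empty → index 5.
Insert 649: h=10, slot 10 empty → index 10.
Insert 327: h=1, slot 1 empty → index 1.
Insert 288: h=5, slot 5 occupied → index 6.
Insert 375: h=2, slot 2 empty → index 2.
Table: [-, 327, 375, -, -, 464, 288, -, -, -, 649]

2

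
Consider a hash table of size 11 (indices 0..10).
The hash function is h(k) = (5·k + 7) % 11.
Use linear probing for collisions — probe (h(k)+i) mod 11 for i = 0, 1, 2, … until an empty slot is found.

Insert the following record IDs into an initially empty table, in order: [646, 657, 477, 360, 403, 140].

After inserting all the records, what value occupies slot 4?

646: h=3 → slot 3
657: h=3, probe 3,4 → slot 4
477: h=5 → slot 5
360: h=3, probe 3,4,5,6 → slot 6
403: h=9 → slot 9
140: h=3, probe 3,4,5,6,7 → slot 7
Table: [∅, ∅, ∅, 646, 657, 477, 360, 140, ∅, 403, ∅]

657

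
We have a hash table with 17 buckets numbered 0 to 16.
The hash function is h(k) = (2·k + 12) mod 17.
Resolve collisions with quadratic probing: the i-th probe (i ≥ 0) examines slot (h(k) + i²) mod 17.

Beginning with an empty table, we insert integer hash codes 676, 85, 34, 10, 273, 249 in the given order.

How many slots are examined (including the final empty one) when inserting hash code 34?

2

Insert 676: h=4, slot 4 empty → index 4.
Insert 85: h=12, slot 12 empty → index 12.
Insert 34: h=12, slot 12 occupied → index 13.
Insert 10: h=15, slot 15 empty → index 15.
Insert 273: h=14, slot 14 empty → index 14.
Insert 249: h=0, slot 0 empty → index 0.
Table: [249, -, -, -, 676, -, -, -, -, -, -, -, 85, 34, 273, 10, -]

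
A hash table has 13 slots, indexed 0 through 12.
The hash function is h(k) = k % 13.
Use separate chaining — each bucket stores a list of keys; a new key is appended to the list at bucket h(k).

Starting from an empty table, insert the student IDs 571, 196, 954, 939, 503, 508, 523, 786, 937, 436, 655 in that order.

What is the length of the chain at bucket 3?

571 → bucket 12
196 → bucket 1
954 → bucket 5
939 → bucket 3
503 → bucket 9
508 → bucket 1 (collision)
523 → bucket 3 (collision)
786 → bucket 6
937 → bucket 1 (collision)
436 → bucket 7
655 → bucket 5 (collision)
Final buckets:
0: —
1: 196 -> 508 -> 937
2: —
3: 939 -> 523
4: —
5: 954 -> 655
6: 786
7: 436
8: —
9: 503
10: —
11: —
12: 571

2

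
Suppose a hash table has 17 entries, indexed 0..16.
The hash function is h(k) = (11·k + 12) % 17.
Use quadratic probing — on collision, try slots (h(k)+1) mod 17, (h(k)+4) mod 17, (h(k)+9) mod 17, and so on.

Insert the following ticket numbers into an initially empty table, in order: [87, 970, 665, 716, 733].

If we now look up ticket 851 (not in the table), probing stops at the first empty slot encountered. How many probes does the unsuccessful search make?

2

87 hashes to 0; slot 0 is free → place at 0.
970 hashes to 6; slot 6 is free → place at 6.
665 hashes to 0; 0 taken → place at 1.
716 hashes to 0; 0,1 taken → place at 4.
733 hashes to 0; 0,1,4 taken → place at 9.
Table: [87, 665, —, —, 716, —, 970, —, —, 733, —, —, —, —, —, —, —]
Lookup 851: h=6, probe 6,7 → slot 7 empty, not found.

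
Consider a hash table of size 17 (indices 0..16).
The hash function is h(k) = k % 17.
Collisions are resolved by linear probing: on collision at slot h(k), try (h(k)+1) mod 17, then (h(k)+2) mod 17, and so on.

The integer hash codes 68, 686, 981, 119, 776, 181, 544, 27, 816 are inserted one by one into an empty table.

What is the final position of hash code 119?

68: h=0 → slot 0
686: h=6 → slot 6
981: h=12 → slot 12
119: h=0, probe 0,1 → slot 1
776: h=11 → slot 11
181: h=11, probe 11,12,13 → slot 13
544: h=0, probe 0,1,2 → slot 2
27: h=10 → slot 10
816: h=0, probe 0,1,2,3 → slot 3
Table: [68, 119, 544, 816, _, _, 686, _, _, _, 27, 776, 981, 181, _, _, _]

1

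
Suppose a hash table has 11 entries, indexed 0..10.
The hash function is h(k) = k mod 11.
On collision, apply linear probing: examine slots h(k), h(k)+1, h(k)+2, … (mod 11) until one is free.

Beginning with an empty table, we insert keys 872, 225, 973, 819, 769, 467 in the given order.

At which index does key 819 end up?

872: h=3 => slot 3
225: h=5 => slot 5
973: h=5, probe 5,6 => slot 6
819: h=5, probe 5,6,7 => slot 7
769: h=10 => slot 10
467: h=5, probe 5,6,7,8 => slot 8
Table: [∅, ∅, ∅, 872, ∅, 225, 973, 819, 467, ∅, 769]

7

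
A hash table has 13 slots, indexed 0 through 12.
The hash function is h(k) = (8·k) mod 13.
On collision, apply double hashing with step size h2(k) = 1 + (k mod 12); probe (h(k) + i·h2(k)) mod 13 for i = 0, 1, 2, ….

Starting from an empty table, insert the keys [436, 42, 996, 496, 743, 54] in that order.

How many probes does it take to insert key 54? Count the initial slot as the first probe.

2

436 hashes to 4; slot 4 is free → place at 4.
42 hashes to 11; slot 11 is free → place at 11.
996 hashes to 12; slot 12 is free → place at 12.
496 hashes to 3; slot 3 is free → place at 3.
743 hashes to 3, h2=12; 3 taken → place at 2.
54 hashes to 3, h2=7; 3 taken → place at 10.
Table: [., ., 743, 496, 436, ., ., ., ., ., 54, 42, 996]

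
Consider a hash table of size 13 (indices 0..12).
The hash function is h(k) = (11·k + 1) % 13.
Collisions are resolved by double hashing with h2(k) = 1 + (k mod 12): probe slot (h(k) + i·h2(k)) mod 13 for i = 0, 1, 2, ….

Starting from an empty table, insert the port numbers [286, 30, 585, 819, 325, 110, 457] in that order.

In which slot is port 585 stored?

286: h=1 → slot 1
30: h=6 → slot 6
585: h=1, h2=10, probe 1,11 → slot 11
819: h=1, h2=4, probe 1,5 → slot 5
325: h=1, h2=2, probe 1,3 → slot 3
110: h=2 → slot 2
457: h=10 → slot 10
Table: [-, 286, 110, 325, -, 819, 30, -, -, -, 457, 585, -]

11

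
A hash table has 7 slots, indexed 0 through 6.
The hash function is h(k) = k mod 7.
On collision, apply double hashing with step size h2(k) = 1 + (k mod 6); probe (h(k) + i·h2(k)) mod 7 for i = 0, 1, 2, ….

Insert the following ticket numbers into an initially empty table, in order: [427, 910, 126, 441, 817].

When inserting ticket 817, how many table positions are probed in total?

3

427: h=0 -> slot 0
910: h=0, h2=5, probe 0,5 -> slot 5
126: h=0, h2=1, probe 0,1 -> slot 1
441: h=0, h2=4, probe 0,4 -> slot 4
817: h=5, h2=2, probe 5,0,2 -> slot 2
Table: [427, 126, 817, -, 441, 910, -]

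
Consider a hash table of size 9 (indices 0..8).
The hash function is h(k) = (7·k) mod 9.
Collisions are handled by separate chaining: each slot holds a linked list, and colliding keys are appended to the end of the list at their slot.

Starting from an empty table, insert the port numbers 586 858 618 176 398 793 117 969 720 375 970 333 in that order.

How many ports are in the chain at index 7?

2

Insert 586: h=7, bucket 7 empty → new chain.
Insert 858: h=3, bucket 3 empty → new chain.
Insert 618: h=6, bucket 6 empty → new chain.
Insert 176: h=8, bucket 8 empty → new chain.
Insert 398: h=5, bucket 5 empty → new chain.
Insert 793: h=7, bucket 7 nonempty → append to chain.
Insert 117: h=0, bucket 0 empty → new chain.
Insert 969: h=6, bucket 6 nonempty → append to chain.
Insert 720: h=0, bucket 0 nonempty → append to chain.
Insert 375: h=6, bucket 6 nonempty → append to chain.
Insert 970: h=4, bucket 4 empty → new chain.
Insert 333: h=0, bucket 0 nonempty → append to chain.
Final buckets:
0: 117 -> 720 -> 333
1: -
2: -
3: 858
4: 970
5: 398
6: 618 -> 969 -> 375
7: 586 -> 793
8: 176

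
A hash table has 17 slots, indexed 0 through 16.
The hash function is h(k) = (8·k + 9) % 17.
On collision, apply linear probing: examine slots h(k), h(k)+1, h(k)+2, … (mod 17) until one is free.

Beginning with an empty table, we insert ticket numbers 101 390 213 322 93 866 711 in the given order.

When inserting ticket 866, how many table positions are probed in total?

Insert 101: h=1, slot 1 empty → index 1.
Insert 390: h=1, slot 1 occupied → index 2.
Insert 213: h=13, slot 13 empty → index 13.
Insert 322: h=1, slots 1,2 occupied → index 3.
Insert 93: h=5, slot 5 empty → index 5.
Insert 866: h=1, slots 1,2,3 occupied → index 4.
Insert 711: h=2, slots 2,3,4,5 occupied → index 6.
Table: [∅, 101, 390, 322, 866, 93, 711, ∅, ∅, ∅, ∅, ∅, ∅, 213, ∅, ∅, ∅]

4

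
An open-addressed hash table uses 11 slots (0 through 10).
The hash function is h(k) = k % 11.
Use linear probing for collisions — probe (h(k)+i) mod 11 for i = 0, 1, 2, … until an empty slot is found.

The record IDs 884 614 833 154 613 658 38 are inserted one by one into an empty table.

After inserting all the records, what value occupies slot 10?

884 hashes to 4; slot 4 is free -> place at 4.
614 hashes to 9; slot 9 is free -> place at 9.
833 hashes to 8; slot 8 is free -> place at 8.
154 hashes to 0; slot 0 is free -> place at 0.
613 hashes to 8; 8,9 taken -> place at 10.
658 hashes to 9; 9,10,0 taken -> place at 1.
38 hashes to 5; slot 5 is free -> place at 5.
Table: [154, 658, ∅, ∅, 884, 38, ∅, ∅, 833, 614, 613]

613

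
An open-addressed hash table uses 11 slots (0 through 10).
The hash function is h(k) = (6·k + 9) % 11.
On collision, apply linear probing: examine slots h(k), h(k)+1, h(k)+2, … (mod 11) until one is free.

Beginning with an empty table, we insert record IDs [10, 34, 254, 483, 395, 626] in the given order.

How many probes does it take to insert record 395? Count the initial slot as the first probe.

5

10: h=3 => slot 3
34: h=4 => slot 4
254: h=4, probe 4,5 => slot 5
483: h=3, probe 3,4,5,6 => slot 6
395: h=3, probe 3,4,5,6,7 => slot 7
626: h=3, probe 3,4,5,6,7,8 => slot 8
Table: [—, —, —, 10, 34, 254, 483, 395, 626, —, —]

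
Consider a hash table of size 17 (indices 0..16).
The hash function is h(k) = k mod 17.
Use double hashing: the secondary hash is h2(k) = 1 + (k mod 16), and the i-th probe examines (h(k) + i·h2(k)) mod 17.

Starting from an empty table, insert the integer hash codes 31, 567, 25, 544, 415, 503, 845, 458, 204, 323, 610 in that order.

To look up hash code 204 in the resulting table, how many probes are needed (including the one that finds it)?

2

Insert 31: h=14, slot 14 empty → index 14.
Insert 567: h=6, slot 6 empty → index 6.
Insert 25: h=8, slot 8 empty → index 8.
Insert 544: h=0, slot 0 empty → index 0.
Insert 415: h=7, slot 7 empty → index 7.
Insert 503: h=10, slot 10 empty → index 10.
Insert 845: h=12, slot 12 empty → index 12.
Insert 458: h=16, slot 16 empty → index 16.
Insert 204: h=0, h2=13, slot 0 occupied → index 13.
Insert 323: h=0, h2=4, slot 0 occupied → index 4.
Insert 610: h=15, slot 15 empty → index 15.
Table: [544, ∅, ∅, ∅, 323, ∅, 567, 415, 25, ∅, 503, ∅, 845, 204, 31, 610, 458]
Lookup 204: h=0, h2=13, probe 0,13 → found at 13.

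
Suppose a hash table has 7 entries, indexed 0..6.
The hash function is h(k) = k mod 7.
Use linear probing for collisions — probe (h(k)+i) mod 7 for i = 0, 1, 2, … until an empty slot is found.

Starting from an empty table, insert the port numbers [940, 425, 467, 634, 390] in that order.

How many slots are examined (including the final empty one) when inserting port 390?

940 hashes to 2; slot 2 is free -> place at 2.
425 hashes to 5; slot 5 is free -> place at 5.
467 hashes to 5; 5 taken -> place at 6.
634 hashes to 4; slot 4 is free -> place at 4.
390 hashes to 5; 5,6 taken -> place at 0.
Table: [390, ., 940, ., 634, 425, 467]

3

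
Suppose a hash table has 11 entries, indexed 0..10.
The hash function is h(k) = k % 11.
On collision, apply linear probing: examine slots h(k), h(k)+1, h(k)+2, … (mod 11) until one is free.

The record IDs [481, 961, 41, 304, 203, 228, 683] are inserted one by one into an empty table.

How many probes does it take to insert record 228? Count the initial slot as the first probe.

3

481: h=8 -> slot 8
961: h=4 -> slot 4
41: h=8, probe 8,9 -> slot 9
304: h=7 -> slot 7
203: h=5 -> slot 5
228: h=8, probe 8,9,10 -> slot 10
683: h=1 -> slot 1
Table: [-, 683, -, -, 961, 203, -, 304, 481, 41, 228]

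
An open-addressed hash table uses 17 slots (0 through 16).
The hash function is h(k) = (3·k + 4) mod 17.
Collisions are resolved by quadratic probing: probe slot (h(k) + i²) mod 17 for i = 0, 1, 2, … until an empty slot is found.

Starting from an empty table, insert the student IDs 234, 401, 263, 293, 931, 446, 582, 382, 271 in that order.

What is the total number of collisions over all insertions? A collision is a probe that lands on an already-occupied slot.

7

234 hashes to 9; slot 9 is free -> place at 9.
401 hashes to 0; slot 0 is free -> place at 0.
263 hashes to 11; slot 11 is free -> place at 11.
293 hashes to 16; slot 16 is free -> place at 16.
931 hashes to 9; 9 taken -> place at 10.
446 hashes to 16; 16,0 taken -> place at 3.
582 hashes to 16; 16,0,3 taken -> place at 8.
382 hashes to 11; 11 taken -> place at 12.
271 hashes to 1; slot 1 is free -> place at 1.
Table: [401, 271, ., 446, ., ., ., ., 582, 234, 931, 263, 382, ., ., ., 293]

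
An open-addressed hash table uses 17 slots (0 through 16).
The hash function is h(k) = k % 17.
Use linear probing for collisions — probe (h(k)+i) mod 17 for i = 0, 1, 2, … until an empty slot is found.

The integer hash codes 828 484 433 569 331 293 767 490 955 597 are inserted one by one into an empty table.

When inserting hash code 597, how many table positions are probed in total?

828 hashes to 12; slot 12 is free → place at 12.
484 hashes to 8; slot 8 is free → place at 8.
433 hashes to 8; 8 taken → place at 9.
569 hashes to 8; 8,9 taken → place at 10.
331 hashes to 8; 8,9,10 taken → place at 11.
293 hashes to 4; slot 4 is free → place at 4.
767 hashes to 2; slot 2 is free → place at 2.
490 hashes to 14; slot 14 is free → place at 14.
955 hashes to 3; slot 3 is free → place at 3.
597 hashes to 2; 2,3,4 taken → place at 5.
Table: [., ., 767, 955, 293, 597, ., ., 484, 433, 569, 331, 828, ., 490, ., .]

4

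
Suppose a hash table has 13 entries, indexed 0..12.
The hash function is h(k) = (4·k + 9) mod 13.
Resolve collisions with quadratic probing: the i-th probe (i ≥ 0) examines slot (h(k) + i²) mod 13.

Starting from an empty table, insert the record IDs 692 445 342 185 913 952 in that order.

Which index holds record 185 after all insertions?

Insert 692: h=8, slot 8 empty → index 8.
Insert 445: h=8, slot 8 occupied → index 9.
Insert 342: h=12, slot 12 empty → index 12.
Insert 185: h=8, slots 8,9,12 occupied → index 4.
Insert 913: h=8, slots 8,9,12,4 occupied → index 11.
Insert 952: h=8, slots 8,9,12,4,11 occupied → index 7.
Table: [∅, ∅, ∅, ∅, 185, ∅, ∅, 952, 692, 445, ∅, 913, 342]

4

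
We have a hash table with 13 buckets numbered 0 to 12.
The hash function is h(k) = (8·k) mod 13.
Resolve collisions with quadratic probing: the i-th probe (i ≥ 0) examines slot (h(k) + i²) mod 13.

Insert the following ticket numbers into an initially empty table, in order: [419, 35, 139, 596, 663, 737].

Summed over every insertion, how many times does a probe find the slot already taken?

419: h=11 => slot 11
35: h=7 => slot 7
139: h=7, probe 7,8 => slot 8
596: h=10 => slot 10
663: h=0 => slot 0
737: h=7, probe 7,8,11,3 => slot 3
Table: [663, -, -, 737, -, -, -, 35, 139, -, 596, 419, -]

4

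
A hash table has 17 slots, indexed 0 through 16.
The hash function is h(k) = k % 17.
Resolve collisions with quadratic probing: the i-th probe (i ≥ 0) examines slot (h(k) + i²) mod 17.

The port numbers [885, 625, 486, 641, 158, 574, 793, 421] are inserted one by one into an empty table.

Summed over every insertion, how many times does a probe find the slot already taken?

Insert 885: h=1, slot 1 empty -> index 1.
Insert 625: h=13, slot 13 empty -> index 13.
Insert 486: h=10, slot 10 empty -> index 10.
Insert 641: h=12, slot 12 empty -> index 12.
Insert 158: h=5, slot 5 empty -> index 5.
Insert 574: h=13, slot 13 occupied -> index 14.
Insert 793: h=11, slot 11 empty -> index 11.
Insert 421: h=13, slots 13,14 occupied -> index 0.
Table: [421, 885, -, -, -, 158, -, -, -, -, 486, 793, 641, 625, 574, -, -]

3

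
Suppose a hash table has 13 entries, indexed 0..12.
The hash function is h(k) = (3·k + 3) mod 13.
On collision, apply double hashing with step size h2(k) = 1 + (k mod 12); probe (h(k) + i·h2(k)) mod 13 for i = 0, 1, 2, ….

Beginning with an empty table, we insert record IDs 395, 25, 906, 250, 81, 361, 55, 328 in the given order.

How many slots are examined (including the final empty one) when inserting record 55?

395 hashes to 5; slot 5 is free -> place at 5.
25 hashes to 0; slot 0 is free -> place at 0.
906 hashes to 4; slot 4 is free -> place at 4.
250 hashes to 12; slot 12 is free -> place at 12.
81 hashes to 12, h2=10; 12 taken -> place at 9.
361 hashes to 7; slot 7 is free -> place at 7.
55 hashes to 12, h2=8; 12,7 taken -> place at 2.
328 hashes to 12, h2=5; 12,4,9 taken -> place at 1.
Table: [25, 328, 55, ., 906, 395, ., 361, ., 81, ., ., 250]

3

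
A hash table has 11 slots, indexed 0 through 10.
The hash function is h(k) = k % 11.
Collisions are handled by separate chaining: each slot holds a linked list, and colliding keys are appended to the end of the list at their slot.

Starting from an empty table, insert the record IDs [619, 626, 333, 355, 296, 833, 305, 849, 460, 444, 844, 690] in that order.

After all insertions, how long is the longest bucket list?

4

Insert 619: h=3, bucket 3 empty → new chain.
Insert 626: h=10, bucket 10 empty → new chain.
Insert 333: h=3, bucket 3 nonempty → append to chain.
Insert 355: h=3, bucket 3 nonempty → append to chain.
Insert 296: h=10, bucket 10 nonempty → append to chain.
Insert 833: h=8, bucket 8 empty → new chain.
Insert 305: h=8, bucket 8 nonempty → append to chain.
Insert 849: h=2, bucket 2 empty → new chain.
Insert 460: h=9, bucket 9 empty → new chain.
Insert 444: h=4, bucket 4 empty → new chain.
Insert 844: h=8, bucket 8 nonempty → append to chain.
Insert 690: h=8, bucket 8 nonempty → append to chain.
Final buckets:
0: .
1: .
2: 849
3: 619 -> 333 -> 355
4: 444
5: .
6: .
7: .
8: 833 -> 305 -> 844 -> 690
9: 460
10: 626 -> 296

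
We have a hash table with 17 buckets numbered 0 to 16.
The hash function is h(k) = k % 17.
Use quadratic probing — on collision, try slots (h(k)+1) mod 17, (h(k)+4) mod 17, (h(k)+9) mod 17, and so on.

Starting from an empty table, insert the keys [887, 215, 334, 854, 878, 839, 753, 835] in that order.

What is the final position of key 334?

12

887: h=3 -> slot 3
215: h=11 -> slot 11
334: h=11, probe 11,12 -> slot 12
854: h=4 -> slot 4
878: h=11, probe 11,12,15 -> slot 15
839: h=6 -> slot 6
753: h=5 -> slot 5
835: h=2 -> slot 2
Table: [., ., 835, 887, 854, 753, 839, ., ., ., ., 215, 334, ., ., 878, .]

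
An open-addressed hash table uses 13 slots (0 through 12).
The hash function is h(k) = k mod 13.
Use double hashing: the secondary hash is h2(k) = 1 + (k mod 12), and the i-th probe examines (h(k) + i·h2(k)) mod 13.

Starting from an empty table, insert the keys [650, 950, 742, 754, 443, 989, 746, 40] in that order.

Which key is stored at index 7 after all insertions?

989

Insert 650: h=0, slot 0 empty => index 0.
Insert 950: h=1, slot 1 empty => index 1.
Insert 742: h=1, h2=11, slot 1 occupied => index 12.
Insert 754: h=0, h2=11, slot 0 occupied => index 11.
Insert 443: h=1, h2=12, slots 1,0,12,11 occupied => index 10.
Insert 989: h=1, h2=6, slot 1 occupied => index 7.
Insert 746: h=5, slot 5 empty => index 5.
Insert 40: h=1, h2=5, slot 1 occupied => index 6.
Table: [650, 950, —, —, —, 746, 40, 989, —, —, 443, 754, 742]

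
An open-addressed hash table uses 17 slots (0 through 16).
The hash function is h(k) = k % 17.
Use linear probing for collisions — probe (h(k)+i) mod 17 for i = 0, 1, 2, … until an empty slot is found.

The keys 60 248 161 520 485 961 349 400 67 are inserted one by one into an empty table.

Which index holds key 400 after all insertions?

15

Insert 60: h=9, slot 9 empty → index 9.
Insert 248: h=10, slot 10 empty → index 10.
Insert 161: h=8, slot 8 empty → index 8.
Insert 520: h=10, slot 10 occupied → index 11.
Insert 485: h=9, slots 9,10,11 occupied → index 12.
Insert 961: h=9, slots 9,10,11,12 occupied → index 13.
Insert 349: h=9, slots 9,10,11,12,13 occupied → index 14.
Insert 400: h=9, slots 9,10,11,12,13,14 occupied → index 15.
Insert 67: h=16, slot 16 empty → index 16.
Table: [∅, ∅, ∅, ∅, ∅, ∅, ∅, ∅, 161, 60, 248, 520, 485, 961, 349, 400, 67]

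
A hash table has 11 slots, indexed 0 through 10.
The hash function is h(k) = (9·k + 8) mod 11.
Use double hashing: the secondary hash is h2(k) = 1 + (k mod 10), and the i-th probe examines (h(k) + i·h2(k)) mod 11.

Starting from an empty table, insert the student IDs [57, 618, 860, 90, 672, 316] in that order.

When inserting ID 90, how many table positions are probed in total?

3

Insert 57: h=4, slot 4 empty -> index 4.
Insert 618: h=4, h2=9, slot 4 occupied -> index 2.
Insert 860: h=4, h2=1, slot 4 occupied -> index 5.
Insert 90: h=4, h2=1, slots 4,5 occupied -> index 6.
Insert 672: h=6, h2=3, slot 6 occupied -> index 9.
Insert 316: h=3, slot 3 empty -> index 3.
Table: [∅, ∅, 618, 316, 57, 860, 90, ∅, ∅, 672, ∅]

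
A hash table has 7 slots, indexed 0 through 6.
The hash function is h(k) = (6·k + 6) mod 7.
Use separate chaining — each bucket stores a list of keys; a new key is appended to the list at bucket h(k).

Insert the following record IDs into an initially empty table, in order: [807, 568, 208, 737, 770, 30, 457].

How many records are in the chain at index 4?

4

Insert 807: h=4, bucket 4 empty -> new chain.
Insert 568: h=5, bucket 5 empty -> new chain.
Insert 208: h=1, bucket 1 empty -> new chain.
Insert 737: h=4, bucket 4 nonempty -> append to chain.
Insert 770: h=6, bucket 6 empty -> new chain.
Insert 30: h=4, bucket 4 nonempty -> append to chain.
Insert 457: h=4, bucket 4 nonempty -> append to chain.
Final buckets:
0: -
1: 208
2: -
3: -
4: 807 -> 737 -> 30 -> 457
5: 568
6: 770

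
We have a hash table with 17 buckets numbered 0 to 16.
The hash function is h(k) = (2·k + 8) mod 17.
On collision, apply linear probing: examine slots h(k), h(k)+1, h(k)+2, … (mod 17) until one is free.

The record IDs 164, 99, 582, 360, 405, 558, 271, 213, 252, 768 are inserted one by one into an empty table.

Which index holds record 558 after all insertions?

4

164: h=13 => slot 13
99: h=2 => slot 2
582: h=16 => slot 16
360: h=14 => slot 14
405: h=2, probe 2,3 => slot 3
558: h=2, probe 2,3,4 => slot 4
271: h=6 => slot 6
213: h=9 => slot 9
252: h=2, probe 2,3,4,5 => slot 5
768: h=14, probe 14,15 => slot 15
Table: [—, —, 99, 405, 558, 252, 271, —, —, 213, —, —, —, 164, 360, 768, 582]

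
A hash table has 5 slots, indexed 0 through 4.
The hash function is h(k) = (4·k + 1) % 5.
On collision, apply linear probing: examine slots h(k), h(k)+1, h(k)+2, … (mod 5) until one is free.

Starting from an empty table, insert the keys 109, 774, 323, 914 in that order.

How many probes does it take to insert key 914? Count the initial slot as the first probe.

Insert 109: h=2, slot 2 empty -> index 2.
Insert 774: h=2, slot 2 occupied -> index 3.
Insert 323: h=3, slot 3 occupied -> index 4.
Insert 914: h=2, slots 2,3,4 occupied -> index 0.
Table: [914, _, 109, 774, 323]

4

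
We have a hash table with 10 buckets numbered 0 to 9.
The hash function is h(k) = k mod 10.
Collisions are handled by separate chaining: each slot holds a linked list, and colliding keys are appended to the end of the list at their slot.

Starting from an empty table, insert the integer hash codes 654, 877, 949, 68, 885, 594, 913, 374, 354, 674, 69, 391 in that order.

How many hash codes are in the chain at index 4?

Insert 654: h=4, bucket 4 empty -> new chain.
Insert 877: h=7, bucket 7 empty -> new chain.
Insert 949: h=9, bucket 9 empty -> new chain.
Insert 68: h=8, bucket 8 empty -> new chain.
Insert 885: h=5, bucket 5 empty -> new chain.
Insert 594: h=4, bucket 4 nonempty -> append to chain.
Insert 913: h=3, bucket 3 empty -> new chain.
Insert 374: h=4, bucket 4 nonempty -> append to chain.
Insert 354: h=4, bucket 4 nonempty -> append to chain.
Insert 674: h=4, bucket 4 nonempty -> append to chain.
Insert 69: h=9, bucket 9 nonempty -> append to chain.
Insert 391: h=1, bucket 1 empty -> new chain.
Final buckets:
0: ∅
1: 391
2: ∅
3: 913
4: 654 -> 594 -> 374 -> 354 -> 674
5: 885
6: ∅
7: 877
8: 68
9: 949 -> 69

5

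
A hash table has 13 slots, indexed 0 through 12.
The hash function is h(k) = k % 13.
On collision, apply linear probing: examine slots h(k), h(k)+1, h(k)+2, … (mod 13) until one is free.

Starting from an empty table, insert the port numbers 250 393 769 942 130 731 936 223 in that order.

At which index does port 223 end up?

7

250 hashes to 3; slot 3 is free => place at 3.
393 hashes to 3; 3 taken => place at 4.
769 hashes to 2; slot 2 is free => place at 2.
942 hashes to 6; slot 6 is free => place at 6.
130 hashes to 0; slot 0 is free => place at 0.
731 hashes to 3; 3,4 taken => place at 5.
936 hashes to 0; 0 taken => place at 1.
223 hashes to 2; 2,3,4,5,6 taken => place at 7.
Table: [130, 936, 769, 250, 393, 731, 942, 223, _, _, _, _, _]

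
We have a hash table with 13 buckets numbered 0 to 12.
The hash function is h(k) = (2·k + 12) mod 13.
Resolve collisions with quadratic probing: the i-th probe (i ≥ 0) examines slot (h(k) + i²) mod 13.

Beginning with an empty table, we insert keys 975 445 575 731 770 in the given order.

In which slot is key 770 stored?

1

975: h=12 → slot 12
445: h=5 → slot 5
575: h=5, probe 5,6 → slot 6
731: h=5, probe 5,6,9 → slot 9
770: h=5, probe 5,6,9,1 → slot 1
Table: [_, 770, _, _, _, 445, 575, _, _, 731, _, _, 975]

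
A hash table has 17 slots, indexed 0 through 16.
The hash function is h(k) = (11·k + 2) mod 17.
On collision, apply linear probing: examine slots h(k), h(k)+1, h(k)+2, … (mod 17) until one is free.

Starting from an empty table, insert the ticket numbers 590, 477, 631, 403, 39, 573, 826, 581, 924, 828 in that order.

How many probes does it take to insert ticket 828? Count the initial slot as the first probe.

6

590: h=15 → slot 15
477: h=13 → slot 13
631: h=7 → slot 7
403: h=15, probe 15,16 → slot 16
39: h=6 → slot 6
573: h=15, probe 15,16,0 → slot 0
826: h=10 → slot 10
581: h=1 → slot 1
924: h=0, probe 0,1,2 → slot 2
828: h=15, probe 15,16,0,1,2,3 → slot 3
Table: [573, 581, 924, 828, ∅, ∅, 39, 631, ∅, ∅, 826, ∅, ∅, 477, ∅, 590, 403]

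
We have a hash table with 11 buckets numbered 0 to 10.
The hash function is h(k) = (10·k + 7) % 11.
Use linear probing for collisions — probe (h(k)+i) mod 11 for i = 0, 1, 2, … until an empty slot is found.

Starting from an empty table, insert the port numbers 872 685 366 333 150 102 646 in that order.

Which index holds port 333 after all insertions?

872: h=4 → slot 4
685: h=4, probe 4,5 → slot 5
366: h=4, probe 4,5,6 → slot 6
333: h=4, probe 4,5,6,7 → slot 7
150: h=0 → slot 0
102: h=4, probe 4,5,6,7,8 → slot 8
646: h=10 → slot 10
Table: [150, ., ., ., 872, 685, 366, 333, 102, ., 646]

7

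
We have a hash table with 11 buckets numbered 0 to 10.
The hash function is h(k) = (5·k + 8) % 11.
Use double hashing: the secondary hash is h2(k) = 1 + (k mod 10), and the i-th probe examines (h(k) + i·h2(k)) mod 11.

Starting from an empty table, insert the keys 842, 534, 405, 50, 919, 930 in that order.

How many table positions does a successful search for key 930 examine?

842 hashes to 5; slot 5 is free -> place at 5.
534 hashes to 5, h2=5; 5 taken -> place at 10.
405 hashes to 9; slot 9 is free -> place at 9.
50 hashes to 5, h2=1; 5 taken -> place at 6.
919 hashes to 5, h2=10; 5 taken -> place at 4.
930 hashes to 5, h2=1; 5,6 taken -> place at 7.
Table: [-, -, -, -, 919, 842, 50, 930, -, 405, 534]
Lookup 930: h=5, h2=1, probe 5,6,7 → found at 7.

3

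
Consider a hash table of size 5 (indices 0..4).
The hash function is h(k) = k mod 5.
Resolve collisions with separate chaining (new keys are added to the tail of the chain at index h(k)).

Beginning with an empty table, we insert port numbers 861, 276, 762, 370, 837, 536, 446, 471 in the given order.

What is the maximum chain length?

5

861 -> bucket 1
276 -> bucket 1 (collision)
762 -> bucket 2
370 -> bucket 0
837 -> bucket 2 (collision)
536 -> bucket 1 (collision)
446 -> bucket 1 (collision)
471 -> bucket 1 (collision)
Final buckets:
0: 370
1: 861 -> 276 -> 536 -> 446 -> 471
2: 762 -> 837
3: ∅
4: ∅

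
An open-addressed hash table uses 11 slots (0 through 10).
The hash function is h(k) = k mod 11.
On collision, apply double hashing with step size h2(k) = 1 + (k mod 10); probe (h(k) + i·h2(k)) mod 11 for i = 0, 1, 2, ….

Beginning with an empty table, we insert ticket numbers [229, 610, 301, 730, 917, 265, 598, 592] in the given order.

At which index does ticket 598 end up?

2

229 hashes to 9; slot 9 is free → place at 9.
610 hashes to 5; slot 5 is free → place at 5.
301 hashes to 4; slot 4 is free → place at 4.
730 hashes to 4, h2=1; 4,5 taken → place at 6.
917 hashes to 4, h2=8; 4 taken → place at 1.
265 hashes to 1, h2=6; 1 taken → place at 7.
598 hashes to 4, h2=9; 4 taken → place at 2.
592 hashes to 9, h2=3; 9,1,4,7 taken → place at 10.
Table: [-, 917, 598, -, 301, 610, 730, 265, -, 229, 592]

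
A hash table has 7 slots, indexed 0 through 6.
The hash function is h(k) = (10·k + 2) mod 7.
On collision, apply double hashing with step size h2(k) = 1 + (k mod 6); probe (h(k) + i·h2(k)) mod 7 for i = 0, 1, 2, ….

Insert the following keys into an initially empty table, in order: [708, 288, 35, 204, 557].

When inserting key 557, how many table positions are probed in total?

Insert 708: h=5, slot 5 empty => index 5.
Insert 288: h=5, h2=1, slot 5 occupied => index 6.
Insert 35: h=2, slot 2 empty => index 2.
Insert 204: h=5, h2=1, slots 5,6 occupied => index 0.
Insert 557: h=0, h2=6, slots 0,6,5 occupied => index 4.
Table: [204, _, 35, _, 557, 708, 288]

4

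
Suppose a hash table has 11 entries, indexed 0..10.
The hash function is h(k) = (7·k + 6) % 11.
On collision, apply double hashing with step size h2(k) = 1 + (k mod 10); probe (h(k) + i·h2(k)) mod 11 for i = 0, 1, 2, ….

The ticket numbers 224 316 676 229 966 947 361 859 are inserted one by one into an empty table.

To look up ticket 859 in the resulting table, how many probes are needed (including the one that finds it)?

3

224: h=1 → slot 1
316: h=7 → slot 7
676: h=8 → slot 8
229: h=3 → slot 3
966: h=3, h2=7, probe 3,10 → slot 10
947: h=2 → slot 2
361: h=3, h2=2, probe 3,5 → slot 5
859: h=2, h2=10, probe 2,1,0 → slot 0
Table: [859, 224, 947, 229, ., 361, ., 316, 676, ., 966]
Lookup 859: h=2, h2=10, probe 2,1,0 → found at 0.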